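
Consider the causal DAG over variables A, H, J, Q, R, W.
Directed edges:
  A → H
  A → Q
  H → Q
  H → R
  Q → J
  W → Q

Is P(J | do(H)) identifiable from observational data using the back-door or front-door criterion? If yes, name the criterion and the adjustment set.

desc(H)\{H}={J,Q,R}; candidates ⊆ {A,W}.
size 0: {}; under {} H still reaches {A,J,Q} ∋ J.
{A}: H⊥J given {A} in G with H→· removed — back-door holds.
P(J|do(H)) = Σ_{A} P(J|H,A)·P(A).

P(J|do(H)): backdoor, adjust for {A}.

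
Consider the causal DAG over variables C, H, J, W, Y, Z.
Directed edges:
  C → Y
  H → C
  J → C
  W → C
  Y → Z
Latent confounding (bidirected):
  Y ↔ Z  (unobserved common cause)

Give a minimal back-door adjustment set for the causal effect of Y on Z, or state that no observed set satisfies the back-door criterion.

desc(Y)\{Y}={Z}; candidates ⊆ {C,H,J,W}.
Y↔Z: latent back-door arc(s) into Y.
size 0: {}; under {} Y still reaches {C,H,J,W,Z} ∋ Z.
size 1: {C}, {H}, {J} …(+1); under {C} Y still reaches {Z} ∋ Z.
size 2: {C,H}, {C,J}, {C,W} …(+3); under {C,H} Y still reaches {Z} ∋ Z.
Y↔Z cannot be blocked by any observed set — no back-door set.

Y→Z: no observed back-door set.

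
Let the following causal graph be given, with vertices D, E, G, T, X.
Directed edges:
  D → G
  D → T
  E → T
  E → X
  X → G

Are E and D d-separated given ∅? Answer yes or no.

Yes — E ⊥ D | ∅.

Bayes-Ball from E | ∅ reaches {G,T,X}.
D ∉ reach(E|∅) ⇒ E ⊥ D | ∅.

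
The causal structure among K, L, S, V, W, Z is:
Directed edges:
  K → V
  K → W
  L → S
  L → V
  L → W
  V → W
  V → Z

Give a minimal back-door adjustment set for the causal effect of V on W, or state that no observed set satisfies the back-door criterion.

V→W: minimal back-door set {K, L}.

desc(V)\{V}={W,Z}; candidates ⊆ {K,L,S}.
size 0: {}; under {} V still reaches {K,L,S,W} ∋ W.
size 1: {K}, {L}, {S}; under {K} V still reaches {L,S,W} ∋ W.
{K,L}: V⊥W given {K,L} in G with V→· removed — back-door holds.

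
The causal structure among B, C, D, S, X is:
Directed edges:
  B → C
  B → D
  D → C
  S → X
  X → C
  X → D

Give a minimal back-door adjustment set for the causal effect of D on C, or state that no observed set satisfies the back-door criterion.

desc(D)\{D}={C}; candidates ⊆ {B,S,X}.
size 0: {}; under {} D still reaches {B,C,S,X} ∋ C.
size 1: {B}, {S}, {X}; under {B} D still reaches {C,S,X} ∋ C.
{B,X}: D⊥C given {B,X} in G with D→· removed — back-door holds.

D→C: minimal back-door set {B, X}.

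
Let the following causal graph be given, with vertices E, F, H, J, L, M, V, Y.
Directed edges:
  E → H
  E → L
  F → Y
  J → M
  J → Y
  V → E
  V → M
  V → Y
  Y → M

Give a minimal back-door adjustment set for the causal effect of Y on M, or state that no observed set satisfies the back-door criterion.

Y→M: minimal back-door set {J, V}.

desc(Y)\{Y}={M}; candidates ⊆ {E,F,H,J,L,V}.
size 0: {}; under {} Y still reaches {E,F,H,J,L,M,V} ∋ M.
size 1: {E}, {F}, {H} …(+3); under {E} Y still reaches {F,J,M,V} ∋ M.
{J,V}: Y⊥M given {J,V} in G with Y→· removed — back-door holds.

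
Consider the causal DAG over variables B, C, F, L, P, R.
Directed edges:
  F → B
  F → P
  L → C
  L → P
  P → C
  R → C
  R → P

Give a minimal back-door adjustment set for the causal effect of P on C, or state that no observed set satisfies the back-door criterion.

desc(P)\{P}={C}; candidates ⊆ {B,F,L,R}.
size 0: {}; under {} P still reaches {B,C,F,L,R} ∋ C.
size 1: {B}, {F}, {L} …(+1); under {B} P still reaches {C,F,L,R} ∋ C.
{L,R}: P⊥C given {L,R} in G with P→· removed — back-door holds.

P→C: minimal back-door set {L, R}.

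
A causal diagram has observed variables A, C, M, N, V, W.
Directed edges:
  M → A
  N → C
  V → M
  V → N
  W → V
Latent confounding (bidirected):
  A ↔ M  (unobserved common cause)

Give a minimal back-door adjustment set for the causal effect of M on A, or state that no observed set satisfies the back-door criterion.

desc(M)\{M}={A}; candidates ⊆ {C,N,V,W}.
M↔A: latent back-door arc(s) into M.
size 0: {}; under {} M still reaches {A,C,N,V,W} ∋ A.
size 1: {C}, {N}, {V} …(+1); under {C} M still reaches {A,N,V,W} ∋ A.
size 2: {C,N}, {C,V}, {C,W} …(+3); under {C,N} M still reaches {A,V,W} ∋ A.
M↔A cannot be blocked by any observed set — no back-door set.

M→A: no observed back-door set.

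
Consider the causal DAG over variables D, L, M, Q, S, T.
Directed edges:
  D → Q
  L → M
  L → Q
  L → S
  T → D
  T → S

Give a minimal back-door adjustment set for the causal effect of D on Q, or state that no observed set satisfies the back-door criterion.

D→Q: minimal back-door set ∅.

desc(D)\{D}={Q}; candidates ⊆ {L,M,S,T}.
∅: D⊥Q given ∅ in G with D→· removed — back-door holds.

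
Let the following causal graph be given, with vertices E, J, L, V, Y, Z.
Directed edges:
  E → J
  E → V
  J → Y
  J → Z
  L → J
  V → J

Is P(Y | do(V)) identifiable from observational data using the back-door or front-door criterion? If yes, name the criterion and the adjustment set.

desc(V)\{V}={J,Y,Z}; candidates ⊆ {E,L}.
size 0: {}; under {} V still reaches {E,J,Y,Z} ∋ Y.
{E}: V⊥Y given {E} in G with V→· removed — back-door holds.
P(Y|do(V)) = Σ_{E} P(Y|V,E)·P(E).

P(Y|do(V)): backdoor, adjust for {E}.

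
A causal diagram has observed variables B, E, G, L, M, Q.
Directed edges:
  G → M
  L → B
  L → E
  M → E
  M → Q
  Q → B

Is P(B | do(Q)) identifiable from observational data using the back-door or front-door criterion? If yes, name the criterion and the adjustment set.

desc(Q)\{Q}={B}; candidates ⊆ {E,G,L,M}.
∅: Q⊥B given ∅ in G with Q→· removed — back-door holds.
P(B|do(Q)) = P(B|Q) — no adjustment needed.

P(B|do(Q)): backdoor, adjust for ∅.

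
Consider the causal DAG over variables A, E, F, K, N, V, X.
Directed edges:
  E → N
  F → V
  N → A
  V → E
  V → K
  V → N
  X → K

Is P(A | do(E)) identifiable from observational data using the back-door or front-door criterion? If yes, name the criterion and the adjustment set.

P(A|do(E)): backdoor, adjust for {V}.

desc(E)\{E}={A,N}; candidates ⊆ {F,K,V,X}.
size 0: {}; under {} E still reaches {A,F,K,N,V} ∋ A.
{V}: E⊥A given {V} in G with E→· removed — back-door holds.
P(A|do(E)) = Σ_{V} P(A|E,V)·P(V).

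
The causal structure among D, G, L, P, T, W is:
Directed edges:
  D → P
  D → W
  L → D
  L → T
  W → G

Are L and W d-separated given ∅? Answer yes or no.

No — L and W are d-connected given ∅.

Bayes-Ball from L | ∅ reaches {D,G,P,T,W}.
W ∈ reach(L|∅) ⇒ L ⊥̸ W | ∅.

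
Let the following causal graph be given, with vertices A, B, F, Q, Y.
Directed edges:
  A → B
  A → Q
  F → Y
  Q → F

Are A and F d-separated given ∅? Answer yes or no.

No — A and F are d-connected given ∅.

Bayes-Ball from A | ∅ reaches {B,F,Q,Y}.
F ∈ reach(A|∅) ⇒ A ⊥̸ F | ∅.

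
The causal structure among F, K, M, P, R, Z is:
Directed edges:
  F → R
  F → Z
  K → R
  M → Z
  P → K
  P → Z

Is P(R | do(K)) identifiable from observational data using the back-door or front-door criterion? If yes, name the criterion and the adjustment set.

P(R|do(K)): backdoor, adjust for ∅.

desc(K)\{K}={R}; candidates ⊆ {F,M,P,Z}.
∅: K⊥R given ∅ in G with K→· removed — back-door holds.
P(R|do(K)) = P(R|K) — no adjustment needed.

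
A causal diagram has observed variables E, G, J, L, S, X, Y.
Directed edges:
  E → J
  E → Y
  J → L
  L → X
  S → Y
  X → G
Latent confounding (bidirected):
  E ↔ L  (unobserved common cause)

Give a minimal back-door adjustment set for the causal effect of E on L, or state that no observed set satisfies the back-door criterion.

desc(E)\{E}={G,J,L,X,Y}; candidates ⊆ {S}.
E↔L: latent back-door arc(s) into E.
size 0: {}; under {} E still reaches {G,L,X} ∋ L.
size 1: {S}; under {S} E still reaches {G,L,X} ∋ L.
E↔L cannot be blocked by any observed set — no back-door set.

E→L: no observed back-door set.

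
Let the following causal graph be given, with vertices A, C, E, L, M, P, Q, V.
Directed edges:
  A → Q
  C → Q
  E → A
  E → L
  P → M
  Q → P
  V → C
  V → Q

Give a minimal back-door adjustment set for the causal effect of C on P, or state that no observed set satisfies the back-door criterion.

desc(C)\{C}={M,P,Q}; candidates ⊆ {A,E,L,V}.
size 0: {}; under {} C still reaches {M,P,Q,V} ∋ P.
{V}: C⊥P given {V} in G with C→· removed — back-door holds.

C→P: minimal back-door set {V}.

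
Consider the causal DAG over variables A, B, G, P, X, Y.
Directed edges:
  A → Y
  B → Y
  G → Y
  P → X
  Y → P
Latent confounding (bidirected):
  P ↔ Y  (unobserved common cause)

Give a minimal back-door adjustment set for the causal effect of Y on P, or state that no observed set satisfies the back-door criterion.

desc(Y)\{Y}={P,X}; candidates ⊆ {A,B,G}.
Y↔P: latent back-door arc(s) into Y.
size 0: {}; under {} Y still reaches {A,B,G,P,X} ∋ P.
size 1: {A}, {B}, {G}; under {A} Y still reaches {B,G,P,X} ∋ P.
size 2: {A,B}, {A,G}, {B,G}; under {A,B} Y still reaches {G,P,X} ∋ P.
Y↔P cannot be blocked by any observed set — no back-door set.

Y→P: no observed back-door set.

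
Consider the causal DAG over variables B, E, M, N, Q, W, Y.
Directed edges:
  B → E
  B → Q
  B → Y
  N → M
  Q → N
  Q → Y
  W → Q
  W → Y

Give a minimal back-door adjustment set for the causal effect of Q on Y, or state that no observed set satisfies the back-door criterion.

Q→Y: minimal back-door set {B, W}.

desc(Q)\{Q}={M,N,Y}; candidates ⊆ {B,E,W}.
size 0: {}; under {} Q still reaches {B,E,W,Y} ∋ Y.
size 1: {B}, {E}, {W}; under {B} Q still reaches {W,Y} ∋ Y.
{B,W}: Q⊥Y given {B,W} in G with Q→· removed — back-door holds.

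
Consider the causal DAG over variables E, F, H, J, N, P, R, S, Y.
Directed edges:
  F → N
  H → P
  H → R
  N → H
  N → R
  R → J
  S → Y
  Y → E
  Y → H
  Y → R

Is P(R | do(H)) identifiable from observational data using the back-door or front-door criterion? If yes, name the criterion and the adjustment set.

desc(H)\{H}={J,P,R}; candidates ⊆ {E,F,N,S,Y}.
size 0: {}; under {} H still reaches {E,F,J,N,R,S,Y} ∋ R.
size 1: {E}, {F}, {N} …(+2); under {E} H still reaches {F,J,N,R,S,Y} ∋ R.
{N,Y}: H⊥R given {N,Y} in G with H→· removed — back-door holds.
P(R|do(H)) = Σ_{N,Y} P(R|H,N,Y)·P(N,Y).

P(R|do(H)): backdoor, adjust for {N, Y}.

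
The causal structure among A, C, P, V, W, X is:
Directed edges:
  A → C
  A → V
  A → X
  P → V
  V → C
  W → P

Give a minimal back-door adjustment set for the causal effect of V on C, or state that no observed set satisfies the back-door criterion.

desc(V)\{V}={C}; candidates ⊆ {A,P,W,X}.
size 0: {}; under {} V still reaches {A,C,P,W,X} ∋ C.
{A}: V⊥C given {A} in G with V→· removed — back-door holds.

V→C: minimal back-door set {A}.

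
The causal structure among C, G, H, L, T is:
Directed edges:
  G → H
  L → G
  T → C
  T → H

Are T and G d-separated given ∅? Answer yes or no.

Yes — T ⊥ G | ∅.

Bayes-Ball from T | ∅ reaches {C,H}.
G ∉ reach(T|∅) ⇒ T ⊥ G | ∅.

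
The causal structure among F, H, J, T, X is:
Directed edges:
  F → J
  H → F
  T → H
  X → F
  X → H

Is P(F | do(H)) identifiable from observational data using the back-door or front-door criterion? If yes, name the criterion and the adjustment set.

P(F|do(H)): backdoor, adjust for {X}.

desc(H)\{H}={F,J}; candidates ⊆ {T,X}.
size 0: {}; under {} H still reaches {F,J,T,X} ∋ F.
{X}: H⊥F given {X} in G with H→· removed — back-door holds.
P(F|do(H)) = Σ_{X} P(F|H,X)·P(X).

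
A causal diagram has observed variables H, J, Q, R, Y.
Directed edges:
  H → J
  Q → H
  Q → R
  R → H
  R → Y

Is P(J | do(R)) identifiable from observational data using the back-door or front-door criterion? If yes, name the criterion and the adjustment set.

P(J|do(R)): backdoor, adjust for {Q}.

desc(R)\{R}={H,J,Y}; candidates ⊆ {Q}.
size 0: {}; under {} R still reaches {H,J,Q} ∋ J.
{Q}: R⊥J given {Q} in G with R→· removed — back-door holds.
P(J|do(R)) = Σ_{Q} P(J|R,Q)·P(Q).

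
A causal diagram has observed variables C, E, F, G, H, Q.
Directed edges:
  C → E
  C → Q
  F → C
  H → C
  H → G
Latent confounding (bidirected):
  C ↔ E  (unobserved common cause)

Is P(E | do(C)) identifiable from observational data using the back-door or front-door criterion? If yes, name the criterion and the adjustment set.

P(E|do(C)): not identifiable (no BD/FD set).

desc(C)\{C}={E,Q}; candidates ⊆ {F,G,H}.
C↔E: latent back-door arc(s) into C.
size 0: {}; under {} C still reaches {E,F,G,H} ∋ E.
size 1: {F}, {G}, {H}; under {F} C still reaches {E,G,H} ∋ E.
size 2: {F,G}, {F,H}, {G,H}; under {F,G} C still reaches {E,H} ∋ E.
C↔E cannot be blocked by any observed set — no back-door set.
No mediator lies on a directed C→…→E path.
Neither criterion identifies P(E|do(C)) in this graph.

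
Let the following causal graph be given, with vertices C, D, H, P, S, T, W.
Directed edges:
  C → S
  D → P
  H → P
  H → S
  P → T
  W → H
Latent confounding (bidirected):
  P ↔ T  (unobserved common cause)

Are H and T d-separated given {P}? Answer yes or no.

No — H and T are d-connected given {P}.

Bayes-Ball from H | {P} reaches {D,S,T,W}.
T ∈ reach(H|{P}) ⇒ H ⊥̸ T | {P}.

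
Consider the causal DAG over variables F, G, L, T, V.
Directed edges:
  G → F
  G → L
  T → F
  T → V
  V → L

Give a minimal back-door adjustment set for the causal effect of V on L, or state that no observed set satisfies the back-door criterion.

desc(V)\{V}={L}; candidates ⊆ {F,G,T}.
∅: V⊥L given ∅ in G with V→· removed — back-door holds.

V→L: minimal back-door set ∅.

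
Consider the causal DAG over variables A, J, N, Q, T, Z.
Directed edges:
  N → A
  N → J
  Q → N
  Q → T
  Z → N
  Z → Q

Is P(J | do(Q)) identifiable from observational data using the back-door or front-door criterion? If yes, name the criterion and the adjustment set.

P(J|do(Q)): backdoor, adjust for {Z}.

desc(Q)\{Q}={A,J,N,T}; candidates ⊆ {Z}.
size 0: {}; under {} Q still reaches {A,J,N,Z} ∋ J.
{Z}: Q⊥J given {Z} in G with Q→· removed — back-door holds.
P(J|do(Q)) = Σ_{Z} P(J|Q,Z)·P(Z).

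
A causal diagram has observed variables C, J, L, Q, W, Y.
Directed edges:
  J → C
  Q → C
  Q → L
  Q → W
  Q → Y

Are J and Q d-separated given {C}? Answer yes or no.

Bayes-Ball from J | {C} reaches {L,Q,W,Y}.
Q ∈ reach(J|{C}) ⇒ J ⊥̸ Q | {C}.

No — J and Q are d-connected given {C}.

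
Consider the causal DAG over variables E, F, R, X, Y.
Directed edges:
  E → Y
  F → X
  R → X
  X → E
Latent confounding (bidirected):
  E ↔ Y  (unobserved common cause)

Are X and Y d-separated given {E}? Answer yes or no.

Bayes-Ball from X | {E} reaches {F,R,Y}.
Y ∈ reach(X|{E}) ⇒ X ⊥̸ Y | {E}.

No — X and Y are d-connected given {E}.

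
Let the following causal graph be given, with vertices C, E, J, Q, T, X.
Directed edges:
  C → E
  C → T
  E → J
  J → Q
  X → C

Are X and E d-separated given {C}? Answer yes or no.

Yes — X ⊥ E | {C}.

Bayes-Ball from X | {C} reaches ∅.
E ∉ reach(X|{C}) ⇒ X ⊥ E | {C}.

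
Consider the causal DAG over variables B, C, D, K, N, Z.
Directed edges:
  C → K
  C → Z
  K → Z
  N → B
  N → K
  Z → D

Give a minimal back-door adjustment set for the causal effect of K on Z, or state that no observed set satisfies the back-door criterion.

desc(K)\{K}={D,Z}; candidates ⊆ {B,C,N}.
size 0: {}; under {} K still reaches {B,C,D,N,Z} ∋ Z.
{C}: K⊥Z given {C} in G with K→· removed — back-door holds.

K→Z: minimal back-door set {C}.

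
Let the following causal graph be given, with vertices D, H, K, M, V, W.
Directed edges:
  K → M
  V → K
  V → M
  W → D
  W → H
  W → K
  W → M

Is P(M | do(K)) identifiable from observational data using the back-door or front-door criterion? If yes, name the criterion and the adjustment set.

desc(K)\{K}={M}; candidates ⊆ {D,H,V,W}.
size 0: {}; under {} K still reaches {D,H,M,V,W} ∋ M.
size 1: {D}, {H}, {V} …(+1); under {D} K still reaches {H,M,V,W} ∋ M.
{V,W}: K⊥M given {V,W} in G with K→· removed — back-door holds.
P(M|do(K)) = Σ_{V,W} P(M|K,V,W)·P(V,W).

P(M|do(K)): backdoor, adjust for {V, W}.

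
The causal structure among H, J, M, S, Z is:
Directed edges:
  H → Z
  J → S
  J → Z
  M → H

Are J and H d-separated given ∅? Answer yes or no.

Bayes-Ball from J | ∅ reaches {S,Z}.
H ∉ reach(J|∅) ⇒ J ⊥ H | ∅.

Yes — J ⊥ H | ∅.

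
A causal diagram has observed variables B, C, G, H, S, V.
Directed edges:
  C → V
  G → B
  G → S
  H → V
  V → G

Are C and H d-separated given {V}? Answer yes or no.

Bayes-Ball from C | {V} reaches {H}.
H ∈ reach(C|{V}) ⇒ C ⊥̸ H | {V}.

No — C and H are d-connected given {V}.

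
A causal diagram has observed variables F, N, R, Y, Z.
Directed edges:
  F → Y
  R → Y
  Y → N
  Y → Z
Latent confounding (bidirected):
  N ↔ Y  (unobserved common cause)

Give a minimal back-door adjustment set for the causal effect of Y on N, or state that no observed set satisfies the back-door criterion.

desc(Y)\{Y}={N,Z}; candidates ⊆ {F,R}.
Y↔N: latent back-door arc(s) into Y.
size 0: {}; under {} Y still reaches {F,N,R} ∋ N.
size 1: {F}, {R}; under {F} Y still reaches {N,R} ∋ N.
size 2: {F,R}; under {F,R} Y still reaches {N} ∋ N.
Y↔N cannot be blocked by any observed set — no back-door set.

Y→N: no observed back-door set.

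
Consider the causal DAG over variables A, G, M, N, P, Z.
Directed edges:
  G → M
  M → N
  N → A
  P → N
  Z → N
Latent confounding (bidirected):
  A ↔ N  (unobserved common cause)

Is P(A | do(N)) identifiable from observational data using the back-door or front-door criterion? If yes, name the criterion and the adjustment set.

desc(N)\{N}={A}; candidates ⊆ {G,M,P,Z}.
N↔A: latent back-door arc(s) into N.
size 0: {}; under {} N still reaches {A,G,M,P,Z} ∋ A.
size 1: {G}, {M}, {P} …(+1); under {G} N still reaches {A,M,P,Z} ∋ A.
size 2: {G,M}, {G,P}, {G,Z} …(+3); under {G,M} N still reaches {A,P,Z} ∋ A.
N↔A cannot be blocked by any observed set — no back-door set.
No mediator lies on a directed N→…→A path.
Neither criterion identifies P(A|do(N)) in this graph.

P(A|do(N)): not identifiable (no BD/FD set).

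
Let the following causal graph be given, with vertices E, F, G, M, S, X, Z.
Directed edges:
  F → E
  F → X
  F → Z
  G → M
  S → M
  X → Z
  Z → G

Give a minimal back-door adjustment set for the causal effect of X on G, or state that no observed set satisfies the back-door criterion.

X→G: minimal back-door set {F}.

desc(X)\{X}={G,M,Z}; candidates ⊆ {E,F,S}.
size 0: {}; under {} X still reaches {E,F,G,M,Z} ∋ G.
{F}: X⊥G given {F} in G with X→· removed — back-door holds.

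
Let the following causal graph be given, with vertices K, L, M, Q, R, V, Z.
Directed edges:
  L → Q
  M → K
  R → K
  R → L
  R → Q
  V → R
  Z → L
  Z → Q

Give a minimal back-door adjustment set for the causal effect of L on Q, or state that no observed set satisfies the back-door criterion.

L→Q: minimal back-door set {R, Z}.

desc(L)\{L}={Q}; candidates ⊆ {K,M,R,V,Z}.
size 0: {}; under {} L still reaches {K,Q,R,V,Z} ∋ Q.
size 1: {K}, {M}, {R} …(+2); under {K} L still reaches {M,Q,R,V,Z} ∋ Q.
{R,Z}: L⊥Q given {R,Z} in G with L→· removed — back-door holds.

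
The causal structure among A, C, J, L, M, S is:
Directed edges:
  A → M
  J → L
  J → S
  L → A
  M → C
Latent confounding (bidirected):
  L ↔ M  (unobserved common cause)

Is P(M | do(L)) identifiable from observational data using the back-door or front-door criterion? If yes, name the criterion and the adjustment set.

P(M|do(L)): frontdoor, adjust for {A}.

desc(L)\{L}={A,C,M}; candidates ⊆ {J,S}.
L↔M: latent back-door arc(s) into L.
size 0: {}; under {} L still reaches {C,J,M,S} ∋ M.
size 1: {J}, {S}; under {J} L still reaches {C,M} ∋ M.
size 2: {J,S}; under {J,S} L still reaches {C,M} ∋ M.
L↔M cannot be blocked by any observed set — no back-door set.
{A}: (i) intercepts every directed L→M path; (ii) no back-door L→{A}; (iii) {L} blocks every back-door {A}→M. Front-door holds.
P(M|do(L)) = Σ_{A} P(A|L) Σ_{L'} P(M|A,L')P(L').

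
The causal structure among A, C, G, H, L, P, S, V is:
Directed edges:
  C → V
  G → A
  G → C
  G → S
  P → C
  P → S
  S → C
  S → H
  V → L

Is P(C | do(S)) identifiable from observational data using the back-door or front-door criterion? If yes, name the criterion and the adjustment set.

desc(S)\{S}={C,H,L,V}; candidates ⊆ {A,G,P}.
size 0: {}; under {} S still reaches {A,C,G,L,P,V} ∋ C.
size 1: {A}, {G}, {P}; under {A} S still reaches {C,G,L,P,V} ∋ C.
{G,P}: S⊥C given {G,P} in G with S→· removed — back-door holds.
P(C|do(S)) = Σ_{G,P} P(C|S,G,P)·P(G,P).

P(C|do(S)): backdoor, adjust for {G, P}.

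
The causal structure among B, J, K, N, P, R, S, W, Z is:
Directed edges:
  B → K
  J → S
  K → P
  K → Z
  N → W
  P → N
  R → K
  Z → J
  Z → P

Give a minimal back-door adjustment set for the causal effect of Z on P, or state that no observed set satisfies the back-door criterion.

Z→P: minimal back-door set {K}.

desc(Z)\{Z}={J,N,P,S,W}; candidates ⊆ {B,K,R}.
size 0: {}; under {} Z still reaches {B,K,N,P,R,W} ∋ P.
{K}: Z⊥P given {K} in G with Z→· removed — back-door holds.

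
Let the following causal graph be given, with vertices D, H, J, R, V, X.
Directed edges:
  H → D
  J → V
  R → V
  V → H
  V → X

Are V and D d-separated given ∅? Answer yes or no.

Bayes-Ball from V | ∅ reaches {D,H,J,R,X}.
D ∈ reach(V|∅) ⇒ V ⊥̸ D | ∅.

No — V and D are d-connected given ∅.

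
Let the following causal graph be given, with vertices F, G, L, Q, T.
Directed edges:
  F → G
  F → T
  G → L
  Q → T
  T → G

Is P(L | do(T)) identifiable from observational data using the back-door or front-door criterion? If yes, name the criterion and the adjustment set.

P(L|do(T)): backdoor, adjust for {F}.

desc(T)\{T}={G,L}; candidates ⊆ {F,Q}.
size 0: {}; under {} T still reaches {F,G,L,Q} ∋ L.
{F}: T⊥L given {F} in G with T→· removed — back-door holds.
P(L|do(T)) = Σ_{F} P(L|T,F)·P(F).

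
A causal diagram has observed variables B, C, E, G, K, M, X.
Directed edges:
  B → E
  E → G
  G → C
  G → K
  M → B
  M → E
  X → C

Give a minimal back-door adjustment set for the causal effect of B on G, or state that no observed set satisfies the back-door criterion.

desc(B)\{B}={C,E,G,K}; candidates ⊆ {M,X}.
size 0: {}; under {} B still reaches {C,E,G,K,M} ∋ G.
{M}: B⊥G given {M} in G with B→· removed — back-door holds.

B→G: minimal back-door set {M}.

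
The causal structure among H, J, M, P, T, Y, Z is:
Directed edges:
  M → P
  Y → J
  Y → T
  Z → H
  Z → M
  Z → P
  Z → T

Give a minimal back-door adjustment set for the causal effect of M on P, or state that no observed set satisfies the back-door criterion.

M→P: minimal back-door set {Z}.

desc(M)\{M}={P}; candidates ⊆ {H,J,T,Y,Z}.
size 0: {}; under {} M still reaches {H,P,T,Z} ∋ P.
{Z}: M⊥P given {Z} in G with M→· removed — back-door holds.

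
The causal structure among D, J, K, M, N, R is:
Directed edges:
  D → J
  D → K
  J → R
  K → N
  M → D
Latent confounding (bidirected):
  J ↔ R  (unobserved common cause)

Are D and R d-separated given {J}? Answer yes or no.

No — D and R are d-connected given {J}.

Bayes-Ball from D | {J} reaches {K,M,N,R}.
R ∈ reach(D|{J}) ⇒ D ⊥̸ R | {J}.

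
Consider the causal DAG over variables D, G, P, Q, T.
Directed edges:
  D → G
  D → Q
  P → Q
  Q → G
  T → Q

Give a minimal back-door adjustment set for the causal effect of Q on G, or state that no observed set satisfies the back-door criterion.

Q→G: minimal back-door set {D}.

desc(Q)\{Q}={G}; candidates ⊆ {D,P,T}.
size 0: {}; under {} Q still reaches {D,G,P,T} ∋ G.
{D}: Q⊥G given {D} in G with Q→· removed — back-door holds.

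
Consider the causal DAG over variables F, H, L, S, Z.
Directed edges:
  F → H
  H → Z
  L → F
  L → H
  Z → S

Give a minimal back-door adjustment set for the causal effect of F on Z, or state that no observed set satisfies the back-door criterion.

desc(F)\{F}={H,S,Z}; candidates ⊆ {L}.
size 0: {}; under {} F still reaches {H,L,S,Z} ∋ Z.
{L}: F⊥Z given {L} in G with F→· removed — back-door holds.

F→Z: minimal back-door set {L}.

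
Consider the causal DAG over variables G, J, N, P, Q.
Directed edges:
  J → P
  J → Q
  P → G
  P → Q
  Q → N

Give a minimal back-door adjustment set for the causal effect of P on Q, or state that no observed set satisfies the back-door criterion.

P→Q: minimal back-door set {J}.

desc(P)\{P}={G,N,Q}; candidates ⊆ {J}.
size 0: {}; under {} P still reaches {J,N,Q} ∋ Q.
{J}: P⊥Q given {J} in G with P→· removed — back-door holds.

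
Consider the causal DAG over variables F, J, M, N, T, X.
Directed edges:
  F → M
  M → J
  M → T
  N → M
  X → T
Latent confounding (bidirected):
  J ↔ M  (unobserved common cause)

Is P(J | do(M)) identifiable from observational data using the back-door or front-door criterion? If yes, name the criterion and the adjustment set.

P(J|do(M)): not identifiable (no BD/FD set).

desc(M)\{M}={J,T}; candidates ⊆ {F,N,X}.
M↔J: latent back-door arc(s) into M.
size 0: {}; under {} M still reaches {F,J,N} ∋ J.
size 1: {F}, {N}, {X}; under {F} M still reaches {J,N} ∋ J.
size 2: {F,N}, {F,X}, {N,X}; under {F,N} M still reaches {J} ∋ J.
M↔J cannot be blocked by any observed set — no back-door set.
No mediator lies on a directed M→…→J path.
Neither criterion identifies P(J|do(M)) in this graph.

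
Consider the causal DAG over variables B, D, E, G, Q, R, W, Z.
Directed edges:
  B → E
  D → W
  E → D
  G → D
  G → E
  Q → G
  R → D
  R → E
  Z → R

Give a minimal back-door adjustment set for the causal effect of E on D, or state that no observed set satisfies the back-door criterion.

desc(E)\{E}={D,W}; candidates ⊆ {B,G,Q,R,Z}.
size 0: {}; under {} E still reaches {B,D,G,Q,R,W,Z} ∋ D.
size 1: {B}, {G}, {Q} …(+2); under {B} E still reaches {D,G,Q,R,W,Z} ∋ D.
{G,R}: E⊥D given {G,R} in G with E→· removed — back-door holds.

E→D: minimal back-door set {G, R}.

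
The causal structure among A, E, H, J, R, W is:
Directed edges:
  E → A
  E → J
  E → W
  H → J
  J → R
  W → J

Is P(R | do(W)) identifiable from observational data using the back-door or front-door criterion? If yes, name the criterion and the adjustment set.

P(R|do(W)): backdoor, adjust for {E}.

desc(W)\{W}={J,R}; candidates ⊆ {A,E,H}.
size 0: {}; under {} W still reaches {A,E,J,R} ∋ R.
{E}: W⊥R given {E} in G with W→· removed — back-door holds.
P(R|do(W)) = Σ_{E} P(R|W,E)·P(E).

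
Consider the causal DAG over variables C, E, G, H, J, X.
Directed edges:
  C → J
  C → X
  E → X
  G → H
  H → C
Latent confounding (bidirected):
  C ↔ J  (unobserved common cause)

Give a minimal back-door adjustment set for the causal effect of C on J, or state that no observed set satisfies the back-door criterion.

C→J: no observed back-door set.

desc(C)\{C}={J,X}; candidates ⊆ {E,G,H}.
C↔J: latent back-door arc(s) into C.
size 0: {}; under {} C still reaches {G,H,J} ∋ J.
size 1: {E}, {G}, {H}; under {E} C still reaches {G,H,J} ∋ J.
size 2: {E,G}, {E,H}, {G,H}; under {E,G} C still reaches {H,J} ∋ J.
C↔J cannot be blocked by any observed set — no back-door set.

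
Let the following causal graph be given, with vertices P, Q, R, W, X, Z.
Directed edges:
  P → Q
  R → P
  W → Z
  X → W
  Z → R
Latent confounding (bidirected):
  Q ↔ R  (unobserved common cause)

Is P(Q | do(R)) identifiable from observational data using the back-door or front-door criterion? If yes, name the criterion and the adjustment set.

desc(R)\{R}={P,Q}; candidates ⊆ {W,X,Z}.
R↔Q: latent back-door arc(s) into R.
size 0: {}; under {} R still reaches {Q,W,X,Z} ∋ Q.
size 1: {W}, {X}, {Z}; under {W} R still reaches {Q,Z} ∋ Q.
size 2: {W,X}, {W,Z}, {X,Z}; under {W,X} R still reaches {Q,Z} ∋ Q.
R↔Q cannot be blocked by any observed set — no back-door set.
{P}: (i) intercepts every directed R→Q path; (ii) no back-door R→{P}; (iii) {R} blocks every back-door {P}→Q. Front-door holds.
P(Q|do(R)) = Σ_{P} P(P|R) Σ_{R'} P(Q|P,R')P(R').

P(Q|do(R)): frontdoor, adjust for {P}.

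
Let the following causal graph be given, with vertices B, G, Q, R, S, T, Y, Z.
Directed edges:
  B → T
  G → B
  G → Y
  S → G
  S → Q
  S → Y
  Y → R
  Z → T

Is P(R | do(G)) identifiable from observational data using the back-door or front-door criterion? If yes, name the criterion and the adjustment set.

P(R|do(G)): backdoor, adjust for {S}.

desc(G)\{G}={B,R,T,Y}; candidates ⊆ {Q,S,Z}.
size 0: {}; under {} G still reaches {Q,R,S,Y} ∋ R.
{S}: G⊥R given {S} in G with G→· removed — back-door holds.
P(R|do(G)) = Σ_{S} P(R|G,S)·P(S).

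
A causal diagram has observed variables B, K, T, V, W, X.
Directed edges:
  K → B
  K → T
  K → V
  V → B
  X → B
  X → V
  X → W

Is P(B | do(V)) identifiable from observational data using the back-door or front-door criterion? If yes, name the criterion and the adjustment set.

desc(V)\{V}={B}; candidates ⊆ {K,T,W,X}.
size 0: {}; under {} V still reaches {B,K,T,W,X} ∋ B.
size 1: {K}, {T}, {W} …(+1); under {K} V still reaches {B,W,X} ∋ B.
{K,X}: V⊥B given {K,X} in G with V→· removed — back-door holds.
P(B|do(V)) = Σ_{K,X} P(B|V,K,X)·P(K,X).

P(B|do(V)): backdoor, adjust for {K, X}.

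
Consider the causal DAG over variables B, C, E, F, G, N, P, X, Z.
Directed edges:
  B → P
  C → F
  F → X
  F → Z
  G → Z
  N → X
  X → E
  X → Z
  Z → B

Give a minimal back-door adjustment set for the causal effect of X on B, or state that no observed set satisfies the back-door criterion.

X→B: minimal back-door set {F}.

desc(X)\{X}={B,E,P,Z}; candidates ⊆ {C,F,G,N}.
size 0: {}; under {} X still reaches {B,C,F,N,P,Z} ∋ B.
{F}: X⊥B given {F} in G with X→· removed — back-door holds.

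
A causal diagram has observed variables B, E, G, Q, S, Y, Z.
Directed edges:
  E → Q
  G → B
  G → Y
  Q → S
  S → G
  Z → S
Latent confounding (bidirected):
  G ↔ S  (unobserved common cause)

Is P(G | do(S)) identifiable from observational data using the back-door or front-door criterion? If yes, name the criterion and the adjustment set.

P(G|do(S)): not identifiable (no BD/FD set).

desc(S)\{S}={B,G,Y}; candidates ⊆ {E,Q,Z}.
S↔G: latent back-door arc(s) into S.
size 0: {}; under {} S still reaches {B,E,G,Q,Y,Z} ∋ G.
size 1: {E}, {Q}, {Z}; under {E} S still reaches {B,G,Q,Y,Z} ∋ G.
size 2: {E,Q}, {E,Z}, {Q,Z}; under {E,Q} S still reaches {B,G,Y,Z} ∋ G.
S↔G cannot be blocked by any observed set — no back-door set.
No mediator lies on a directed S→…→G path.
Neither criterion identifies P(G|do(S)) in this graph.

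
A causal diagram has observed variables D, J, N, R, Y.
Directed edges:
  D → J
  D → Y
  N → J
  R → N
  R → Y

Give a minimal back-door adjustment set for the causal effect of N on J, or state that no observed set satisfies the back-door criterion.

desc(N)\{N}={J}; candidates ⊆ {D,R,Y}.
∅: N⊥J given ∅ in G with N→· removed — back-door holds.

N→J: minimal back-door set ∅.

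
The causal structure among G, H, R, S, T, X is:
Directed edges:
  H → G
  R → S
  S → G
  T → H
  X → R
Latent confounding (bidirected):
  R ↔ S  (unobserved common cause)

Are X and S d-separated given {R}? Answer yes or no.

Bayes-Ball from X | {R} reaches {G,S}.
S ∈ reach(X|{R}) ⇒ X ⊥̸ S | {R}.

No — X and S are d-connected given {R}.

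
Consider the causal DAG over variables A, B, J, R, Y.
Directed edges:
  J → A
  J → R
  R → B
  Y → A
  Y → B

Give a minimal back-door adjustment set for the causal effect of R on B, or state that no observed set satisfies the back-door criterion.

desc(R)\{R}={B}; candidates ⊆ {A,J,Y}.
∅: R⊥B given ∅ in G with R→· removed — back-door holds.

R→B: minimal back-door set ∅.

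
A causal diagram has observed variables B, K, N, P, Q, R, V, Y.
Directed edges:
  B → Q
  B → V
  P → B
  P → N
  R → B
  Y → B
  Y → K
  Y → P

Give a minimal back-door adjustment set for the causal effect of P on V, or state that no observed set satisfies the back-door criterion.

desc(P)\{P}={B,N,Q,V}; candidates ⊆ {K,R,Y}.
size 0: {}; under {} P still reaches {B,K,Q,V,Y} ∋ V.
{Y}: P⊥V given {Y} in G with P→· removed — back-door holds.

P→V: minimal back-door set {Y}.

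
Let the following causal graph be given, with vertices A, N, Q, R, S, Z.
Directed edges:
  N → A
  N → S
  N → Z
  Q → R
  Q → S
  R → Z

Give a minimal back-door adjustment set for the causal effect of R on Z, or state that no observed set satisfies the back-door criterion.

R→Z: minimal back-door set ∅.

desc(R)\{R}={Z}; candidates ⊆ {A,N,Q,S}.
∅: R⊥Z given ∅ in G with R→· removed — back-door holds.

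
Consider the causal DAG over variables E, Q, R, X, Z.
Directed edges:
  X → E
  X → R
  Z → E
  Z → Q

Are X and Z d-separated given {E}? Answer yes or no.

Bayes-Ball from X | {E} reaches {Q,R,Z}.
Z ∈ reach(X|{E}) ⇒ X ⊥̸ Z | {E}.

No — X and Z are d-connected given {E}.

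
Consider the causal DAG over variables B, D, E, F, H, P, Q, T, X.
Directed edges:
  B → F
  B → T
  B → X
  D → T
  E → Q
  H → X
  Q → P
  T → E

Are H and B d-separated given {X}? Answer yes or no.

Bayes-Ball from H | {X} reaches {B,E,F,P,Q,T}.
B ∈ reach(H|{X}) ⇒ H ⊥̸ B | {X}.

No — H and B are d-connected given {X}.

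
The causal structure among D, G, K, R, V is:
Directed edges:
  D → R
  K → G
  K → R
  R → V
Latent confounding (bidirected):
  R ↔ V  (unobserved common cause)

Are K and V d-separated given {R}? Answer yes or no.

No — K and V are d-connected given {R}.

Bayes-Ball from K | {R} reaches {D,G,V}.
V ∈ reach(K|{R}) ⇒ K ⊥̸ V | {R}.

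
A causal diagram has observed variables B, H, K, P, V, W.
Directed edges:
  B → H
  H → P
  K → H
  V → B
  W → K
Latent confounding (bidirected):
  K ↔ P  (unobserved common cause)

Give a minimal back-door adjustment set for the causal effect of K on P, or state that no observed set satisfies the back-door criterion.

K→P: no observed back-door set.

desc(K)\{K}={H,P}; candidates ⊆ {B,V,W}.
K↔P: latent back-door arc(s) into K.
size 0: {}; under {} K still reaches {P,W} ∋ P.
size 1: {B}, {V}, {W}; under {B} K still reaches {P,W} ∋ P.
size 2: {B,V}, {B,W}, {V,W}; under {B,V} K still reaches {P,W} ∋ P.
K↔P cannot be blocked by any observed set — no back-door set.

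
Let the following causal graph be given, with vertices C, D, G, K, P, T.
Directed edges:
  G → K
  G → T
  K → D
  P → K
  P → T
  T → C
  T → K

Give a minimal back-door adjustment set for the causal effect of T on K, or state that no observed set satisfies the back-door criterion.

desc(T)\{T}={C,D,K}; candidates ⊆ {G,P}.
size 0: {}; under {} T still reaches {D,G,K,P} ∋ K.
size 1: {G}, {P}; under {G} T still reaches {D,K,P} ∋ K.
{G,P}: T⊥K given {G,P} in G with T→· removed — back-door holds.

T→K: minimal back-door set {G, P}.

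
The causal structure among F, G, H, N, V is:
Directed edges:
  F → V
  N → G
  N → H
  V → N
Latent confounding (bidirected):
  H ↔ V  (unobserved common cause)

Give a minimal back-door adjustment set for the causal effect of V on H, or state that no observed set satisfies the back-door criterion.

desc(V)\{V}={G,H,N}; candidates ⊆ {F}.
V↔H: latent back-door arc(s) into V.
size 0: {}; under {} V still reaches {F,H} ∋ H.
size 1: {F}; under {F} V still reaches {H} ∋ H.
V↔H cannot be blocked by any observed set — no back-door set.

V→H: no observed back-door set.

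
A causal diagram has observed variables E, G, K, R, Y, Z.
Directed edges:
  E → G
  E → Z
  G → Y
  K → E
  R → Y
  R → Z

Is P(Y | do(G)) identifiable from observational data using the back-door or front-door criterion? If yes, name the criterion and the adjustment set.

desc(G)\{G}={Y}; candidates ⊆ {E,K,R,Z}.
∅: G⊥Y given ∅ in G with G→· removed — back-door holds.
P(Y|do(G)) = P(Y|G) — no adjustment needed.

P(Y|do(G)): backdoor, adjust for ∅.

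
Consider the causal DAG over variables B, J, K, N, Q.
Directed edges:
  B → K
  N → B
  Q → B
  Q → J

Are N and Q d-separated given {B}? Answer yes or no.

Bayes-Ball from N | {B} reaches {J,Q}.
Q ∈ reach(N|{B}) ⇒ N ⊥̸ Q | {B}.

No — N and Q are d-connected given {B}.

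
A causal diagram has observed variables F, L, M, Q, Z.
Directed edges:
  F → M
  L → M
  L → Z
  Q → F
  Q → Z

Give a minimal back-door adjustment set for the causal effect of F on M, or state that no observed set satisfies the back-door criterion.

F→M: minimal back-door set ∅.

desc(F)\{F}={M}; candidates ⊆ {L,Q,Z}.
∅: F⊥M given ∅ in G with F→· removed — back-door holds.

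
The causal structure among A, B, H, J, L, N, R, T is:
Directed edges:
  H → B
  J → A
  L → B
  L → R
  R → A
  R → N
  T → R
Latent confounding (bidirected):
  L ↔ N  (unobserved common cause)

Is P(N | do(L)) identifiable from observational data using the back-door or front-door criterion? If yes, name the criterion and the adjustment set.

desc(L)\{L}={A,B,N,R}; candidates ⊆ {H,J,T}.
L↔N: latent back-door arc(s) into L.
size 0: {}; under {} L still reaches {N} ∋ N.
size 1: {H}, {J}, {T}; under {H} L still reaches {N} ∋ N.
size 2: {H,J}, {H,T}, {J,T}; under {H,J} L still reaches {N} ∋ N.
L↔N cannot be blocked by any observed set — no back-door set.
{R}: (i) intercepts every directed L→N path; (ii) no back-door L→{R}; (iii) {L} blocks every back-door {R}→N. Front-door holds.
P(N|do(L)) = Σ_{R} P(R|L) Σ_{L'} P(N|R,L')P(L').

P(N|do(L)): frontdoor, adjust for {R}.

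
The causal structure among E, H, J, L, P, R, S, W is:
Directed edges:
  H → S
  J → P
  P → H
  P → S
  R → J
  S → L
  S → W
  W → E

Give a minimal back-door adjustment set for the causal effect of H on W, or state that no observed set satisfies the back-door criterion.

H→W: minimal back-door set {P}.

desc(H)\{H}={E,L,S,W}; candidates ⊆ {J,P,R}.
size 0: {}; under {} H still reaches {E,J,L,P,R,S,W} ∋ W.
{P}: H⊥W given {P} in G with H→· removed — back-door holds.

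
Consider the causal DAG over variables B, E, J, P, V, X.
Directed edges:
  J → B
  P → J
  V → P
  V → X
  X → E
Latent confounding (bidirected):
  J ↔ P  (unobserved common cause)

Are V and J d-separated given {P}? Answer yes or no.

Bayes-Ball from V | {P} reaches {B,E,J,X}.
J ∈ reach(V|{P}) ⇒ V ⊥̸ J | {P}.

No — V and J are d-connected given {P}.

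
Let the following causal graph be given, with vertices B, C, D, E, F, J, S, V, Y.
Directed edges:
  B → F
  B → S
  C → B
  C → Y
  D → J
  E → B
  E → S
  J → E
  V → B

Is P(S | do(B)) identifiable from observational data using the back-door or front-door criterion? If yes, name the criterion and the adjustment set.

P(S|do(B)): backdoor, adjust for {E}.

desc(B)\{B}={F,S}; candidates ⊆ {C,D,E,J,V,Y}.
size 0: {}; under {} B still reaches {C,D,E,J,S,V,Y} ∋ S.
{E}: B⊥S given {E} in G with B→· removed — back-door holds.
P(S|do(B)) = Σ_{E} P(S|B,E)·P(E).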